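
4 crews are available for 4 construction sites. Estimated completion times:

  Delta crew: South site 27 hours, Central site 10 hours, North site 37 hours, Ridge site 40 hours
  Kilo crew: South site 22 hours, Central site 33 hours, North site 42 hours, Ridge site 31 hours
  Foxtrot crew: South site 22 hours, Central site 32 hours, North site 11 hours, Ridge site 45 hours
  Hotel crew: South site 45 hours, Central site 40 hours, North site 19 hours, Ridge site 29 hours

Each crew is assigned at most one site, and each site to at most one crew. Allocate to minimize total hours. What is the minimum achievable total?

This is a one-to-one assignment (minimum-cost bipartite matching).
Optimal: Delta crew→Central site (10 hours), Kilo crew→South site (22 hours), Foxtrot crew→North site (11 hours), Hotel crew→Ridge site (29 hours) — total 10+22+11+29 = 72 hours.

Min total: 72 hours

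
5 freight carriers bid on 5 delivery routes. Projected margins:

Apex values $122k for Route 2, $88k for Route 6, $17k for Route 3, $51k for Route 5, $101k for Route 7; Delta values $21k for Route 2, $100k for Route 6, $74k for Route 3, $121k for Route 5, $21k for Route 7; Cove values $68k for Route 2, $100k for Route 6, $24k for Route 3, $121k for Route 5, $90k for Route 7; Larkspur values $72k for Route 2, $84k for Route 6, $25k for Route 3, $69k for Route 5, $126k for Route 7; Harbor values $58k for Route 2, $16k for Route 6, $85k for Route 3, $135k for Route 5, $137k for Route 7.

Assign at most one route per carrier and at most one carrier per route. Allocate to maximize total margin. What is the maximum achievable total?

Optimal: Apex→Route 2 ($122k), Delta→Route 3 ($74k), Cove→Route 6 ($100k), Larkspur→Route 7 ($126k), Harbor→Route 5 ($135k) — total 122+74+100+126+135 = $557k.
Column-greedy (each route in turn goes to its best remaining carrier) gives $554k, worse by 3.
Next-best assignment: Apex→Route 2, Delta→Route 6, Cove→Route 5, Larkspur→Route 7, Harbor→Route 3 = $554k.
Swapping Delta↔Larkspur (Delta→Route 7 $21k, Larkspur→Route 3 $25k) loses 154.
Every other assignment is strictly worse.

Max total: $557k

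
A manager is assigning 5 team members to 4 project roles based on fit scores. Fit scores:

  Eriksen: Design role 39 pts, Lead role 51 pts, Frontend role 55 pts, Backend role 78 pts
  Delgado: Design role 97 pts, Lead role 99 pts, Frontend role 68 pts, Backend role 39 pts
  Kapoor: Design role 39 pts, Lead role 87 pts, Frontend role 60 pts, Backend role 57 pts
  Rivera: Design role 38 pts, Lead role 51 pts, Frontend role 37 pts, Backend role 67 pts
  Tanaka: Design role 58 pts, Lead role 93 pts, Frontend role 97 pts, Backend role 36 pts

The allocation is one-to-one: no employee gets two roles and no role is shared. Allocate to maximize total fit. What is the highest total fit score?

Optimal: Delgado→Design role (97 pts), Kapoor→Lead role (87 pts), Tanaka→Frontend role (97 pts), Eriksen→Backend role (78 pts) — total 97+87+97+78 = 359 pts.
Max-entry greedy (repeatedly take the single best remaining cell) gives 313 pts, worse by 46.
No other one-to-one assignment exceeds 359 pts.

Max total: 359 pts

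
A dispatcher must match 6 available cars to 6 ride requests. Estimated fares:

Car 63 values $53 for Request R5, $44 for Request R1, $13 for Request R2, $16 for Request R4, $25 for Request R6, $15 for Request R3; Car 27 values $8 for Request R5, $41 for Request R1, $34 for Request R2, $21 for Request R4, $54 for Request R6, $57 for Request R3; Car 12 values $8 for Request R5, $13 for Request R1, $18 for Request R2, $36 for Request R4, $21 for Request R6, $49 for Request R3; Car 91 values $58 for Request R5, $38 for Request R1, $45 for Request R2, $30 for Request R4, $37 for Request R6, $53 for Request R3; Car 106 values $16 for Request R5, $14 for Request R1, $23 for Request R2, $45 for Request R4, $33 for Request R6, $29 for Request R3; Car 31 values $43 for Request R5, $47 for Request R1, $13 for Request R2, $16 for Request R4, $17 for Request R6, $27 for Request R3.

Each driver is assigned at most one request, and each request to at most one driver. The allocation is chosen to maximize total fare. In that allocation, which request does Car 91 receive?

Car 91 receives Request R2.

This is the linear assignment problem.
Optimal: Car 63→Request R5 ($53), Car 27→Request R6 ($54), Car 12→Request R3 ($49), Car 91→Request R2 ($45), Car 106→Request R4 ($45), Car 31→Request R1 ($47) — total 53+54+49+45+45+47 = $293.
Checked against all permutations: $293 is optimal.
Car 91's own top request is Request R5 ($58), but forcing Car 91→Request R5 and reassigning the rest optimally gives only $266 — worse by 27.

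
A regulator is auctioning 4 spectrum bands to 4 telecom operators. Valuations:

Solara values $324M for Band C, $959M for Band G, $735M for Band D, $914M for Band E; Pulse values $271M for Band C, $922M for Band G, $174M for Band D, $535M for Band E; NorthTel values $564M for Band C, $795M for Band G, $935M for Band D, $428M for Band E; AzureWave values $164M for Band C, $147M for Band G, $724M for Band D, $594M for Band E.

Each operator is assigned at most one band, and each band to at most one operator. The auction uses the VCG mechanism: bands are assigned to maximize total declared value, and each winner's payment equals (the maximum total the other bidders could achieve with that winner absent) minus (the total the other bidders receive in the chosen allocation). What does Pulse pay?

Efficient allocation: Solara→Band E ($914M), Pulse→Band G ($922M), NorthTel→Band C ($564M), AzureWave→Band D ($724M); total welfare W = $3124M.
Pulse receives Band G at value $922M, so the others get W − 922 = $2202M.
Without Pulse: best allocation of the remaining 3 bidders over all 4 bands is Solara→Band G ($959M), NorthTel→Band D ($935M), AzureWave→Band E ($594M), total $2488M.
VCG payment = (others' best without Pulse) − (others' welfare with Pulse) = 2488 − 2202 = $286M.

Pulse pays $286M.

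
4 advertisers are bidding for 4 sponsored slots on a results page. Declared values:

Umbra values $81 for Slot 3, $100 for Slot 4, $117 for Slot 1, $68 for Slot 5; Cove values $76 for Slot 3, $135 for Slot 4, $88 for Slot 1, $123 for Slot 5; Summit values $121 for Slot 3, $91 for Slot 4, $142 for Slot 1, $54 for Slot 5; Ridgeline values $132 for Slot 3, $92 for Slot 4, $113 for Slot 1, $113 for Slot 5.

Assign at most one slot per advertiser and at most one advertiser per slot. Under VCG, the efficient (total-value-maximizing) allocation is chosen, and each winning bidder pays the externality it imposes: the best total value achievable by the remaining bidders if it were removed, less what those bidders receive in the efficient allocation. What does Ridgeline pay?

Efficient allocation: Umbra→Slot 4 ($100), Cove→Slot 5 ($123), Summit→Slot 1 ($142), Ridgeline→Slot 3 ($132); total welfare W = $497.
Ridgeline receives Slot 3 at value $132, so the others get W − 132 = $365.
Without Ridgeline: best allocation of the remaining 3 bidders over all 4 slots is Umbra→Slot 1 ($117), Cove→Slot 4 ($135), Summit→Slot 3 ($121), total $373.
VCG payment = (others' best without Ridgeline) − (others' welfare with Ridgeline) = 373 − 365 = $8.

Ridgeline pays $8.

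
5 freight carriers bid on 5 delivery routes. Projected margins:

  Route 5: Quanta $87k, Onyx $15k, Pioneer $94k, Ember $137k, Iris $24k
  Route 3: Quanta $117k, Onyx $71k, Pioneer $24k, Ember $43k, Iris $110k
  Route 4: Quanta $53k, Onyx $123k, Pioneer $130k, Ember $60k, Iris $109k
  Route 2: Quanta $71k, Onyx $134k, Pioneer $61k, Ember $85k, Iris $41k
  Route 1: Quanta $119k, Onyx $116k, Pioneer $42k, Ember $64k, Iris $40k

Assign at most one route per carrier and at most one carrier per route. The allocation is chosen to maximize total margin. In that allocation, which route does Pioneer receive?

Pioneer receives Route 4.

Treat this as an assignment problem: match each carrier to one route.
Optimal: Quanta→Route 1 ($119k), Onyx→Route 2 ($134k), Pioneer→Route 4 ($130k), Ember→Route 5 ($137k), Iris→Route 3 ($110k) — total 119+134+130+137+110 = $630k.
Column-greedy (each route in turn goes to its best remaining carrier) gives $558k, worse by 72.
Next-best assignment: Quanta→Route 2, Onyx→Route 1, Pioneer→Route 4, Ember→Route 5, Iris→Route 3 = $564k.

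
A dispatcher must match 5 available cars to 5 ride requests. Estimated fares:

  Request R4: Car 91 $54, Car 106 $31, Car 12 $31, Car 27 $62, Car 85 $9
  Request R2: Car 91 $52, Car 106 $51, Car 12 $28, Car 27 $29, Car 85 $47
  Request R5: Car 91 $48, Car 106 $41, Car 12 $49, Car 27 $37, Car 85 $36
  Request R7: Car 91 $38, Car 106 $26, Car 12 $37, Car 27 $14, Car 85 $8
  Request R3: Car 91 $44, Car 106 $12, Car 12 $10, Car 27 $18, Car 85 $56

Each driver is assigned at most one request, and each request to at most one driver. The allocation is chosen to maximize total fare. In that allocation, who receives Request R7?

Treat this as an assignment problem: match each driver to one request.
Optimal: Car 91→Request R7 ($38), Car 106→Request R2 ($51), Car 12→Request R5 ($49), Car 27→Request R4 ($62), Car 85→Request R3 ($56) — total 38+51+49+62+56 = $256.
Max-entry greedy (repeatedly take the single best remaining cell) gives $245, worse by 11.
No other one-to-one assignment exceeds $256.
Car 91's own top request is Request R4 ($54), but forcing Car 91→Request R4 and reassigning the rest optimally gives only $235 — worse by 21.

Car 91 receives Request R7.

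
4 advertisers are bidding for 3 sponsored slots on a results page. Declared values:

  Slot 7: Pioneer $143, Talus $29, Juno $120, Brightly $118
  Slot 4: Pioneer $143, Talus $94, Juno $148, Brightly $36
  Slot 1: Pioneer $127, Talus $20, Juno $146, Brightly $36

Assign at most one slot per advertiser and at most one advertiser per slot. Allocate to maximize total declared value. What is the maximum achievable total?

Max total: $407

Optimal: Brightly→Slot 7 ($118), Pioneer→Slot 4 ($143), Juno→Slot 1 ($146) — total 118+143+146 = $407.
Row-greedy (each advertiser in turn takes its best remaining slot) gives $383, worse by 24.
Swapping Brightly↔Juno (Brightly→Slot 1 $36, Juno→Slot 7 $120) loses 108.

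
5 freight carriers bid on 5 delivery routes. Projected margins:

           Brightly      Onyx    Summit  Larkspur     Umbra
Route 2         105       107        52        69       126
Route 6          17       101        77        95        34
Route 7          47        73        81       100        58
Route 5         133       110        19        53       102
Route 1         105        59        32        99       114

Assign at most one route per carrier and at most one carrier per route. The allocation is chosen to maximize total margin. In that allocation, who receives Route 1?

Larkspur receives Route 1.

Optimal: Brightly→Route 5 ($133k), Onyx→Route 6 ($101k), Summit→Route 7 ($81k), Larkspur→Route 1 ($99k), Umbra→Route 2 ($126k) — total 133+101+81+99+126 = $540k.
Column-greedy (each route in turn goes to its best remaining carrier) gives $492k, worse by 48.
Swapping Onyx↔Larkspur (Onyx→Route 1 $59k, Larkspur→Route 6 $95k) loses 46.
No other one-to-one assignment exceeds $540k.
Larkspur's own top route is Route 7 ($100k), but forcing Larkspur→Route 7 and reassigning the rest optimally gives only $531k — worse by 9.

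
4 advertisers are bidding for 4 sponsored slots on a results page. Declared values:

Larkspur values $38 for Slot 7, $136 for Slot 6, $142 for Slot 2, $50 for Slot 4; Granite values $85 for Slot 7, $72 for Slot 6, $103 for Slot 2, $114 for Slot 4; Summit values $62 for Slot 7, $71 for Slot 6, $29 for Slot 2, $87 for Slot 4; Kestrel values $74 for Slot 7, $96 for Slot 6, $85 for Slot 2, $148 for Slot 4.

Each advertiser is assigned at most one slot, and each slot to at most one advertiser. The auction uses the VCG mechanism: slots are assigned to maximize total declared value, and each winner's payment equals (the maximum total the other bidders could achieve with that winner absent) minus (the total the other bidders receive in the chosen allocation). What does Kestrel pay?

Kestrel pays $26.

Efficient allocation: Larkspur→Slot 6 ($136), Granite→Slot 2 ($103), Summit→Slot 7 ($62), Kestrel→Slot 4 ($148); total welfare W = $449.
Kestrel receives Slot 4 at value $148, so the others get W − 148 = $301.
Without Kestrel: best allocation of the remaining 3 bidders over all 4 slots is Larkspur→Slot 2 ($142), Granite→Slot 4 ($114), Summit→Slot 6 ($71), total $327.
VCG payment = (others' best without Kestrel) − (others' welfare with Kestrel) = 327 − 301 = $26.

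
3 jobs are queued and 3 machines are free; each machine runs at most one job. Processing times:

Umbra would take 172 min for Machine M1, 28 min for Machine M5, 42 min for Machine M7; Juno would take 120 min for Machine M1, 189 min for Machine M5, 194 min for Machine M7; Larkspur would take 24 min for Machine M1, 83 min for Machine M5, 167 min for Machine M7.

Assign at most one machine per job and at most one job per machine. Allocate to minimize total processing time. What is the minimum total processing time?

Optimal: Umbra→Machine M7 (42 min), Juno→Machine M1 (120 min), Larkspur→Machine M5 (83 min) — total 42+120+83 = 245 min.
Row-greedy (each job in turn takes its cheapest remaining machine) gives 315 min, worse by 70.
Next-best assignment: Umbra→Machine M5, Juno→Machine M7, Larkspur→Machine M1 = 246 min.

Minimum total: 245 min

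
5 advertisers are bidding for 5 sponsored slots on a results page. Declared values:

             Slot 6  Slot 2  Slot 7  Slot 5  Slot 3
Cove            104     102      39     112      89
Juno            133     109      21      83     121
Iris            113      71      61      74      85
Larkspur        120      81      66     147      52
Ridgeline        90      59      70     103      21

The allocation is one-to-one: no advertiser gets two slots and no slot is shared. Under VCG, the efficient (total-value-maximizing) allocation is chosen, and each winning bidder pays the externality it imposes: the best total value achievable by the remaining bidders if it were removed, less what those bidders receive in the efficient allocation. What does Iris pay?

Efficient allocation: Cove→Slot 2 ($102), Juno→Slot 3 ($121), Iris→Slot 6 ($113), Larkspur→Slot 5 ($147), Ridgeline→Slot 7 ($70); total welfare W = $553.
Iris receives Slot 6 at value $113, so the others get W − 113 = $440.
Without Iris: best allocation of the remaining 4 bidders over all 5 slots is Cove→Slot 2 ($102), Juno→Slot 3 ($121), Larkspur→Slot 5 ($147), Ridgeline→Slot 6 ($90), total $460.
VCG payment = (others' best without Iris) − (others' welfare with Iris) = 460 − 440 = $20.

Iris pays $20.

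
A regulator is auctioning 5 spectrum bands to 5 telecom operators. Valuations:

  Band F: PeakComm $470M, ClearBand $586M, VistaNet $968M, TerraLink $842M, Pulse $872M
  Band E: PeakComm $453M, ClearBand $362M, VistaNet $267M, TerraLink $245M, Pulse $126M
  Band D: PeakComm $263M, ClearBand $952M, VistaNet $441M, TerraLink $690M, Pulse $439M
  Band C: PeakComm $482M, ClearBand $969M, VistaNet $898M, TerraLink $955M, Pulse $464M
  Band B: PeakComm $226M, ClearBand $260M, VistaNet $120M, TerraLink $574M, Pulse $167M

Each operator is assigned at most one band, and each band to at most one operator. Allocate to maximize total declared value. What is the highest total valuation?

Optimal: PeakComm→Band E ($453M), ClearBand→Band D ($952M), VistaNet→Band C ($898M), TerraLink→Band B ($574M), Pulse→Band F ($872M) — total 453+952+898+574+872 = $3749M.
Column-greedy (each band in turn goes to its best remaining operator) gives $3495M, worse by 254.

Max total: $3749M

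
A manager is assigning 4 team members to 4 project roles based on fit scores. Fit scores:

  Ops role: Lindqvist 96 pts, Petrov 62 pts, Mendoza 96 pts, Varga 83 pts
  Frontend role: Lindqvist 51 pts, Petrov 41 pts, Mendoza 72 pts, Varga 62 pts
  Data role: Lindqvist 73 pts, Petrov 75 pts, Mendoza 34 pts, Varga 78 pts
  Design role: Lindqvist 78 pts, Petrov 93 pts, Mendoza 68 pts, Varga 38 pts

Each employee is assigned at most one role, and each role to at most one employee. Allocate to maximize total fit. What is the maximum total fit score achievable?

Optimal: Lindqvist→Ops role (96 pts), Petrov→Design role (93 pts), Mendoza→Frontend role (72 pts), Varga→Data role (78 pts) — total 96+93+72+78 = 339 pts.

Maximum total: 339 pts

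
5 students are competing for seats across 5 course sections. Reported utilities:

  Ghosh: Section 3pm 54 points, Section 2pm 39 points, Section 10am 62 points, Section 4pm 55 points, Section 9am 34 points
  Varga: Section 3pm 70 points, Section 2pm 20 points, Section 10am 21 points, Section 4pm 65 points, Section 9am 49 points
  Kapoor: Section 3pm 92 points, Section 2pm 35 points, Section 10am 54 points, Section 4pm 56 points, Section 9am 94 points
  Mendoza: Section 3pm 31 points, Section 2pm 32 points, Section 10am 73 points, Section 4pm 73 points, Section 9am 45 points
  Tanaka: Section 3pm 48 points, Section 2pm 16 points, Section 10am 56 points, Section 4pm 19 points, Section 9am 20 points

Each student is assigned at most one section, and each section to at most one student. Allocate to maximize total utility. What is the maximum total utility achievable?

Maximum total: 332 points

This is a one-to-one assignment (maximum-weight bipartite matching).
Optimal: Ghosh→Section 2pm (39 points), Varga→Section 3pm (70 points), Kapoor→Section 9am (94 points), Mendoza→Section 4pm (73 points), Tanaka→Section 10am (56 points) — total 39+70+94+73+56 = 332 points.
Max-entry greedy (repeatedly take the single best remaining cell) gives 308 points, worse by 24.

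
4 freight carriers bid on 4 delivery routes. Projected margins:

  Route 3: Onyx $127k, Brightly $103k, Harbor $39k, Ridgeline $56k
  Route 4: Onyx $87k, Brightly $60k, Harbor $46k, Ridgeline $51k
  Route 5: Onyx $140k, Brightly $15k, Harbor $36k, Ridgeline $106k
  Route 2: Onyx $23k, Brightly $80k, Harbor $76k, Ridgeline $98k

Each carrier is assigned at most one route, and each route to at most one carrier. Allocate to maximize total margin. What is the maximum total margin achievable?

Maximum total: $387k

Optimal: Onyx→Route 5 ($140k), Brightly→Route 3 ($103k), Harbor→Route 4 ($46k), Ridgeline→Route 2 ($98k) — total 140+103+46+98 = $387k.
Column-greedy (each route in turn goes to its best remaining carrier) gives $369k, worse by 18.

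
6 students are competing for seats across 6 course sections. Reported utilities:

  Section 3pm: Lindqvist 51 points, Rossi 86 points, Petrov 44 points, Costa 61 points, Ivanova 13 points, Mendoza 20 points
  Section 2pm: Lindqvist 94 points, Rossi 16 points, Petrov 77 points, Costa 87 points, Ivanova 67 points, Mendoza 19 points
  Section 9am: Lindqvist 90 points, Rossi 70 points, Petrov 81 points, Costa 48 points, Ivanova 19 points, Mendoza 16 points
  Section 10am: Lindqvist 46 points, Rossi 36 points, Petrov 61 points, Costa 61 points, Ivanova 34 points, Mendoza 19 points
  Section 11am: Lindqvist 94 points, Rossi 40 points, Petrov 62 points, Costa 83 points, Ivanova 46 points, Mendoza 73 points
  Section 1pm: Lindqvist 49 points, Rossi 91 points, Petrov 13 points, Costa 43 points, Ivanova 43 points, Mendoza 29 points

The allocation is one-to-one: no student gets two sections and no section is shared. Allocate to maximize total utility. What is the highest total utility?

Max total: 443 points

Optimal: Lindqvist→Section 9am (90 points), Rossi→Section 1pm (91 points), Petrov→Section 10am (61 points), Costa→Section 3pm (61 points), Ivanova→Section 2pm (67 points), Mendoza→Section 11am (73 points) — total 90+91+61+61+67+73 = 443 points.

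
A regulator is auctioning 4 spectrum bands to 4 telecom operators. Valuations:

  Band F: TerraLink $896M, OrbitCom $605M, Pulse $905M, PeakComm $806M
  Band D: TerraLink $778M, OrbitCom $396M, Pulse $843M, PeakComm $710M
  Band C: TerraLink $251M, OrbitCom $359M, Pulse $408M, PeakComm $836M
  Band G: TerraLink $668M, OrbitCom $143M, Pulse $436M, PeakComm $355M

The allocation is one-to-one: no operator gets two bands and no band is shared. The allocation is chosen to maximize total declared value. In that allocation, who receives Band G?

Optimal: TerraLink→Band G ($668M), OrbitCom→Band F ($605M), Pulse→Band D ($843M), PeakComm→Band C ($836M) — total 668+605+843+836 = $2952M.
Checked against all permutations: $2952M is optimal.
TerraLink's own top band is Band F ($896M), but forcing TerraLink→Band F and reassigning the rest optimally gives only $2718M — worse by 234.

TerraLink receives Band G.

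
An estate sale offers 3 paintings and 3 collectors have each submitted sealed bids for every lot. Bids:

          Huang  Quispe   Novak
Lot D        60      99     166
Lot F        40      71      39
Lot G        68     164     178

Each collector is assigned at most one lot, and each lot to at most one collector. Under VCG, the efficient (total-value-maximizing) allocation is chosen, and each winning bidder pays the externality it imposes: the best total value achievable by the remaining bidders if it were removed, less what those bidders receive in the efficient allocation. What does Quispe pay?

Efficient allocation: Huang→Lot F ($40), Quispe→Lot G ($164), Novak→Lot D ($166); total welfare W = $370.
Quispe receives Lot G at value $164, so the others get W − 164 = $206.
Without Quispe: best allocation of the remaining 2 bidders over all 3 lots is Huang→Lot D ($60), Novak→Lot G ($178), total $238.
VCG payment = (others' best without Quispe) − (others' welfare with Quispe) = 238 − 206 = $32.

Quispe pays $32.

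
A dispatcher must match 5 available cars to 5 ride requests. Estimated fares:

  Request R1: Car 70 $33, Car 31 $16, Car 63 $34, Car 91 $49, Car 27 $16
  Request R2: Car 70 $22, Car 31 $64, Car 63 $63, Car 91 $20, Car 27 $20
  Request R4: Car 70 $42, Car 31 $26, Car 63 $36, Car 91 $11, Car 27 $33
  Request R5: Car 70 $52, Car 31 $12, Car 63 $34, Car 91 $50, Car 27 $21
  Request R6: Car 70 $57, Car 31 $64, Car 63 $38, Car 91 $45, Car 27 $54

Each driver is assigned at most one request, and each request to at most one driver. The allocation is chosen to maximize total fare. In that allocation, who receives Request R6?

Car 31 receives Request R6.

Optimal: Car 70→Request R5 ($52), Car 31→Request R6 ($64), Car 63→Request R2 ($63), Car 91→Request R1 ($49), Car 27→Request R4 ($33) — total 52+64+63+49+33 = $261.
Column-greedy (each request in turn goes to its best remaining driver) gives $243, worse by 18.
Every other assignment is strictly worse.
Car 31's own top request is Request R2 ($64), but forcing Car 31→Request R2 and reassigning the rest optimally gives only $255 — worse by 6.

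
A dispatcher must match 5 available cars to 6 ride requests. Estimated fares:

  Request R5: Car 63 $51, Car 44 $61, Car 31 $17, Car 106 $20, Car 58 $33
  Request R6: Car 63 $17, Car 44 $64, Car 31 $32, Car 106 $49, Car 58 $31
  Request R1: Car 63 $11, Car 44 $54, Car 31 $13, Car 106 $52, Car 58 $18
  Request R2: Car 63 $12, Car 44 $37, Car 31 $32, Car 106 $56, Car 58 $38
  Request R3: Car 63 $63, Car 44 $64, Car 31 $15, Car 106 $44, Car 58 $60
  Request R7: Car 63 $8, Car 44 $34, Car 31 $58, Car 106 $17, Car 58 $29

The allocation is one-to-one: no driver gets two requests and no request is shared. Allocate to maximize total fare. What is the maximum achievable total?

Maximum total: $289

This is a one-to-one assignment (maximum-weight bipartite matching).
Optimal: Car 63→Request R5 ($51), Car 44→Request R6 ($64), Car 31→Request R7 ($58), Car 106→Request R2 ($56), Car 58→Request R3 ($60) — total 51+64+58+56+60 = $289.
Next-best assignment: Car 63→Request R5, Car 44→Request R6, Car 31→Request R7, Car 106→Request R1, Car 58→Request R3 = $285.
Every other assignment is strictly worse.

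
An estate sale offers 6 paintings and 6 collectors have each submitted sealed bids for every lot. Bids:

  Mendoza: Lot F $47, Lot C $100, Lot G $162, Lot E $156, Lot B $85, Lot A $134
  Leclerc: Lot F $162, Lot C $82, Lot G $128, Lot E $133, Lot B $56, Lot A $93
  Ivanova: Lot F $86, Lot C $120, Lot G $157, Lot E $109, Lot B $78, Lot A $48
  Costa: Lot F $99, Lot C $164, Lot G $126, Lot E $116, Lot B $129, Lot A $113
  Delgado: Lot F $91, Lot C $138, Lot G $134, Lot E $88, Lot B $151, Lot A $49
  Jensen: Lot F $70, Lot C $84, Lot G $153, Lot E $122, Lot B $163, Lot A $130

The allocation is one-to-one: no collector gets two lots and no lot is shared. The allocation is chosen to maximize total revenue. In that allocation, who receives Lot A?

Jensen receives Lot A.

Treat this as an assignment problem: match each collector to one lot.
Optimal: Mendoza→Lot E ($156), Leclerc→Lot F ($162), Ivanova→Lot G ($157), Costa→Lot C ($164), Delgado→Lot B ($151), Jensen→Lot A ($130) — total 156+162+157+164+151+130 = $920.
Row-greedy (each collector in turn takes its best remaining lot) gives $791, worse by 129.
Jensen's own top lot is Lot B ($163), but forcing Jensen→Lot B and reassigning the rest optimally gives only $889 — worse by 31.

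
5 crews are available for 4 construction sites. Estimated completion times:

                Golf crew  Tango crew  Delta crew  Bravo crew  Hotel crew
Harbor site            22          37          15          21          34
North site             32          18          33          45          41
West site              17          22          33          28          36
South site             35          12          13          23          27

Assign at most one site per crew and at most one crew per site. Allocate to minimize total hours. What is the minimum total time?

Min total: 69 hours

Optimal: Bravo crew→Harbor site (21 hours), Tango crew→North site (18 hours), Golf crew→West site (17 hours), Delta crew→South site (13 hours) — total 21+18+17+13 = 69 hours.
Column-greedy (each site in turn goes to its cheapest remaining crew) gives 73 hours, worse by 4.
Next-best assignment: Delta crew→Harbor site, Tango crew→North site, Golf crew→West site, Bravo crew→South site = 73 hours.
Swapping Tango crew↔Golf crew (Tango crew→West site 22 hours, Golf crew→North site 32 hours) adds 19.
Every other assignment is strictly worse.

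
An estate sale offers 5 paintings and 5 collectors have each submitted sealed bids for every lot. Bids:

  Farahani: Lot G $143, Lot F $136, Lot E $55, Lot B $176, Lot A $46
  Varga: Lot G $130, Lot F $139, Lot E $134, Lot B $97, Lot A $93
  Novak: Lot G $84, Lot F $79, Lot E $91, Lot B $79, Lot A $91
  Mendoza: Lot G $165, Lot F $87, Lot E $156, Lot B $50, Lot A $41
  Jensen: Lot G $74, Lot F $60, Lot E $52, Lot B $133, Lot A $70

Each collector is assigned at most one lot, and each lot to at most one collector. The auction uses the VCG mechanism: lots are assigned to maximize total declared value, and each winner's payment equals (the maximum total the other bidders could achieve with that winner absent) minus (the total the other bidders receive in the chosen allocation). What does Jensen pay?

Jensen pays $42.

Efficient allocation: Farahani→Lot G ($143), Varga→Lot F ($139), Novak→Lot A ($91), Mendoza→Lot E ($156), Jensen→Lot B ($133); total welfare W = $662.
Jensen receives Lot B at value $133, so the others get W − 133 = $529.
Without Jensen: best allocation of the remaining 4 bidders over all 5 lots is Farahani→Lot B ($176), Varga→Lot F ($139), Novak→Lot E ($91), Mendoza→Lot G ($165), total $571.
VCG payment = (others' best without Jensen) − (others' welfare with Jensen) = 571 − 529 = $42.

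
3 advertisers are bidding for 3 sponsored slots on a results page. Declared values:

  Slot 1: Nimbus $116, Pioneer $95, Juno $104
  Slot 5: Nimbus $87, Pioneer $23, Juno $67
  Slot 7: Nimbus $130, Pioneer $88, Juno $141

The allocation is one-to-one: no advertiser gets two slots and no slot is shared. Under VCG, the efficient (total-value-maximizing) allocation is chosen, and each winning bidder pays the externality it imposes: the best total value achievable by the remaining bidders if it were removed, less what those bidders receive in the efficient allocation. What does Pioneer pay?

Efficient allocation: Nimbus→Slot 5 ($87), Pioneer→Slot 1 ($95), Juno→Slot 7 ($141); total welfare W = $323.
Pioneer receives Slot 1 at value $95, so the others get W − 95 = $228.
Without Pioneer: best allocation of the remaining 2 bidders over all 3 slots is Nimbus→Slot 1 ($116), Juno→Slot 7 ($141), total $257.
VCG payment = (others' best without Pioneer) − (others' welfare with Pioneer) = 257 − 228 = $29.

Pioneer pays $29.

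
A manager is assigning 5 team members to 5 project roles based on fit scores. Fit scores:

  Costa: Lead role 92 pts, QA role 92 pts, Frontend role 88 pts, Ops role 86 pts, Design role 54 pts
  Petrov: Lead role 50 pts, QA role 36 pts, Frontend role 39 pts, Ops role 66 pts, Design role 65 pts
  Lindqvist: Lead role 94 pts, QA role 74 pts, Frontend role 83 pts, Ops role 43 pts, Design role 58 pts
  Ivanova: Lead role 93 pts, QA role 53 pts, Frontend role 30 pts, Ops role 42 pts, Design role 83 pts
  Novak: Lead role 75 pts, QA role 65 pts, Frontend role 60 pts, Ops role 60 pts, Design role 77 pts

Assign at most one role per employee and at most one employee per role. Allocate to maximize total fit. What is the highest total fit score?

Maximum total: 411 pts

Treat this as an assignment problem: match each employee to one role.
Optimal: Costa→QA role (92 pts), Petrov→Ops role (66 pts), Lindqvist→Frontend role (83 pts), Ivanova→Lead role (93 pts), Novak→Design role (77 pts) — total 92+66+83+93+77 = 411 pts.
Column-greedy (each role in turn goes to its best remaining employee) gives 395 pts, worse by 16.
Every other assignment is strictly worse.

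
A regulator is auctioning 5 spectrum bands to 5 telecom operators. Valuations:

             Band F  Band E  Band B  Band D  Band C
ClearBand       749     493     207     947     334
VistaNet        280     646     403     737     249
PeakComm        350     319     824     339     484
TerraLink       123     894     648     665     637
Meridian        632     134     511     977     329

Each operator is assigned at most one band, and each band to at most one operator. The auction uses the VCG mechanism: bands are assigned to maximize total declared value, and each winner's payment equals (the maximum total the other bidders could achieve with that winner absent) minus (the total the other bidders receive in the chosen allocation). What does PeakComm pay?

Efficient allocation: ClearBand→Band F ($749M), VistaNet→Band E ($646M), PeakComm→Band B ($824M), TerraLink→Band C ($637M), Meridian→Band D ($977M); total welfare W = $3833M.
PeakComm receives Band B at value $824M, so the others get W − 824 = $3009M.
Without PeakComm: best allocation of the remaining 4 bidders over all 5 bands is ClearBand→Band F ($749M), VistaNet→Band B ($403M), TerraLink→Band E ($894M), Meridian→Band D ($977M), total $3023M.
VCG payment = (others' best without PeakComm) − (others' welfare with PeakComm) = 3023 − 3009 = $14M.

PeakComm pays $14M.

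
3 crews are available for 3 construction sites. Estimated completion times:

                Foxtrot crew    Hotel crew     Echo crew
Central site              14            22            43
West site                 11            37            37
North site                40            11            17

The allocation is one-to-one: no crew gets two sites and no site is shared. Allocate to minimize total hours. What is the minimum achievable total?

Min total: 50 hours

Treat this as an assignment problem: match each crew to one site.
Optimal: Foxtrot crew→West site (11 hours), Hotel crew→Central site (22 hours), Echo crew→North site (17 hours) — total 11+22+17 = 50 hours.
Column-greedy (each site in turn goes to its cheapest remaining crew) gives 68 hours, worse by 18.
Next-best assignment: Foxtrot crew→Central site, Hotel crew→North site, Echo crew→West site = 62 hours.
Every other assignment is strictly worse.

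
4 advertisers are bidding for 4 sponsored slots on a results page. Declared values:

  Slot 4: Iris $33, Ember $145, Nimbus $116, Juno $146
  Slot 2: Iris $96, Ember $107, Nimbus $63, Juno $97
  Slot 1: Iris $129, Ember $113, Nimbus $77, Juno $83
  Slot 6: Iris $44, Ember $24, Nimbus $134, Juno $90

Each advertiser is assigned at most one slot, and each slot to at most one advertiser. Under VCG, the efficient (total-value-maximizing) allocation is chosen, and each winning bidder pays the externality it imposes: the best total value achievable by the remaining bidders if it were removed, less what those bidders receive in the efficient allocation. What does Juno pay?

Efficient allocation: Iris→Slot 1 ($129), Ember→Slot 2 ($107), Nimbus→Slot 6 ($134), Juno→Slot 4 ($146); total welfare W = $516.
Juno receives Slot 4 at value $146, so the others get W − 146 = $370.
Without Juno: best allocation of the remaining 3 bidders over all 4 slots is Iris→Slot 1 ($129), Ember→Slot 4 ($145), Nimbus→Slot 6 ($134), total $408.
VCG payment = (others' best without Juno) − (others' welfare with Juno) = 408 − 370 = $38.

Juno pays $38.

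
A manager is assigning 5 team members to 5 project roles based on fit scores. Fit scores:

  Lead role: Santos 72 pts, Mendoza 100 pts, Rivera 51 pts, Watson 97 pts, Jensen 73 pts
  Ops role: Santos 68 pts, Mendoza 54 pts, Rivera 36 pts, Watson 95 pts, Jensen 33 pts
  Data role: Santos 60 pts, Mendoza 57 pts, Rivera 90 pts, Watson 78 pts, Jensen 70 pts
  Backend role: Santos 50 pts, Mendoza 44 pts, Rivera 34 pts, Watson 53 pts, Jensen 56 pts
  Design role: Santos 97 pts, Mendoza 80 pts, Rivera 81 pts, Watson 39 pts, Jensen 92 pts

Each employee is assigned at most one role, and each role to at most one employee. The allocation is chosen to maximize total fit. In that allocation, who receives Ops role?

Optimal: Santos→Design role (97 pts), Mendoza→Lead role (100 pts), Rivera→Data role (90 pts), Watson→Ops role (95 pts), Jensen→Backend role (56 pts) — total 97+100+90+95+56 = 438 pts.
Watson's own top role is Lead role (97 pts), but forcing Watson→Lead role and reassigning the rest optimally gives only 394 pts — worse by 44.

Watson receives Ops role.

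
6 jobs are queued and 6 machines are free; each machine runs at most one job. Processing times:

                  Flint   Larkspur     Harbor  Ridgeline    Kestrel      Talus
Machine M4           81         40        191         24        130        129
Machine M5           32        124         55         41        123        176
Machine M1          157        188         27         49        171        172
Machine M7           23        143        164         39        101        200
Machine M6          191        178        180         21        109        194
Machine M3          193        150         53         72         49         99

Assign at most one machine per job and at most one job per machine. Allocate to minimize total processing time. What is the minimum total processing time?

Treat this as an assignment problem: match each job to one machine.
Optimal: Flint→Machine M5 (32 min), Larkspur→Machine M4 (40 min), Harbor→Machine M1 (27 min), Ridgeline→Machine M6 (21 min), Kestrel→Machine M7 (101 min), Talus→Machine M3 (99 min) — total 32+40+27+21+101+99 = 320 min.
No other one-to-one assignment undercuts 320 min.

Min total: 320 min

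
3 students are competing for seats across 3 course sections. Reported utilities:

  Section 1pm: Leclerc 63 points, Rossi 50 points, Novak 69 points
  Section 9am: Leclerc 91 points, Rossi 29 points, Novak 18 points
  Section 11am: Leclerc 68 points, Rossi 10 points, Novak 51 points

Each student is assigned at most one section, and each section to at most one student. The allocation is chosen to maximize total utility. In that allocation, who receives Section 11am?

Novak receives Section 11am.

Optimal: Leclerc→Section 9am (91 points), Rossi→Section 1pm (50 points), Novak→Section 11am (51 points) — total 91+50+51 = 192 points.
Max-entry greedy (repeatedly take the single best remaining cell) gives 170 points, worse by 22.
Swapping Rossi↔Novak (Rossi→Section 11am 10 points, Novak→Section 1pm 69 points) loses 22.
Every other assignment is strictly worse.
Novak's own top section is Section 1pm (69 points), but forcing Novak→Section 1pm and reassigning the rest optimally gives only 170 points — worse by 22.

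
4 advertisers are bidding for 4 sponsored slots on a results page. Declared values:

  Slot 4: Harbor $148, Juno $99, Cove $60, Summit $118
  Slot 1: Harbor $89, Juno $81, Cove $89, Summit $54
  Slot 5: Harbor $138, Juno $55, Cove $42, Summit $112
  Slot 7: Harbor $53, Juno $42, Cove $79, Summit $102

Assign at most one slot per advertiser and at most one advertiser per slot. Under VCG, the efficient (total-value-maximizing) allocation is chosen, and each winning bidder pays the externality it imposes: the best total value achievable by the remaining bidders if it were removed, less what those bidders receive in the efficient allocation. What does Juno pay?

Efficient allocation: Harbor→Slot 5 ($138), Juno→Slot 4 ($99), Cove→Slot 1 ($89), Summit→Slot 7 ($102); total welfare W = $428.
Juno receives Slot 4 at value $99, so the others get W − 99 = $329.
Without Juno: best allocation of the remaining 3 bidders over all 4 slots is Harbor→Slot 4 ($148), Cove→Slot 1 ($89), Summit→Slot 5 ($112), total $349.
VCG payment = (others' best without Juno) − (others' welfare with Juno) = 349 − 329 = $20.

Juno pays $20.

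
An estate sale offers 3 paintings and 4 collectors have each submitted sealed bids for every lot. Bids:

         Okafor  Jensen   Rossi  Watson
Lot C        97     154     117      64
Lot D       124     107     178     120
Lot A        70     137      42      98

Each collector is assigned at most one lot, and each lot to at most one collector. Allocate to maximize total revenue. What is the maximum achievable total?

Optimal: Jensen→Lot C ($154), Rossi→Lot D ($178), Watson→Lot A ($98) — total 154+178+98 = $430.
Row-greedy (each collector in turn takes its best remaining lot) gives $320, worse by 110.
Next-best assignment: Okafor→Lot C, Rossi→Lot D, Jensen→Lot A = $412.
Swapping Rossi↔Jensen (Rossi→Lot C $117, Jensen→Lot D $107) loses 108.
Every other assignment is strictly worse.

Maximum total: $430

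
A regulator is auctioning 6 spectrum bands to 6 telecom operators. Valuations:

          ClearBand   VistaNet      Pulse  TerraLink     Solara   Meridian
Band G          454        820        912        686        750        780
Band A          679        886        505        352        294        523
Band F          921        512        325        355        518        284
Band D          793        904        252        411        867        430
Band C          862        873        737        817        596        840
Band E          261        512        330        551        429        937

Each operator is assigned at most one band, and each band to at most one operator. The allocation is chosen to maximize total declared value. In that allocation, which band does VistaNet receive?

Optimal: ClearBand→Band F ($921M), VistaNet→Band A ($886M), Pulse→Band G ($912M), TerraLink→Band C ($817M), Solara→Band D ($867M), Meridian→Band E ($937M) — total 921+886+912+817+867+937 = $5340M.
Column-greedy (each band in turn goes to its best remaining operator) gives $4977M, worse by 363.
Next-best assignment: ClearBand→Band F, VistaNet→Band A, Pulse→Band C, TerraLink→Band G, Solara→Band D, Meridian→Band E = $5034M.
Checked against all permutations: $5340M is optimal.
VistaNet's own top band is Band D ($904M), but forcing VistaNet→Band D and reassigning the rest optimally gives only $4834M — worse by 506.

VistaNet receives Band A.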